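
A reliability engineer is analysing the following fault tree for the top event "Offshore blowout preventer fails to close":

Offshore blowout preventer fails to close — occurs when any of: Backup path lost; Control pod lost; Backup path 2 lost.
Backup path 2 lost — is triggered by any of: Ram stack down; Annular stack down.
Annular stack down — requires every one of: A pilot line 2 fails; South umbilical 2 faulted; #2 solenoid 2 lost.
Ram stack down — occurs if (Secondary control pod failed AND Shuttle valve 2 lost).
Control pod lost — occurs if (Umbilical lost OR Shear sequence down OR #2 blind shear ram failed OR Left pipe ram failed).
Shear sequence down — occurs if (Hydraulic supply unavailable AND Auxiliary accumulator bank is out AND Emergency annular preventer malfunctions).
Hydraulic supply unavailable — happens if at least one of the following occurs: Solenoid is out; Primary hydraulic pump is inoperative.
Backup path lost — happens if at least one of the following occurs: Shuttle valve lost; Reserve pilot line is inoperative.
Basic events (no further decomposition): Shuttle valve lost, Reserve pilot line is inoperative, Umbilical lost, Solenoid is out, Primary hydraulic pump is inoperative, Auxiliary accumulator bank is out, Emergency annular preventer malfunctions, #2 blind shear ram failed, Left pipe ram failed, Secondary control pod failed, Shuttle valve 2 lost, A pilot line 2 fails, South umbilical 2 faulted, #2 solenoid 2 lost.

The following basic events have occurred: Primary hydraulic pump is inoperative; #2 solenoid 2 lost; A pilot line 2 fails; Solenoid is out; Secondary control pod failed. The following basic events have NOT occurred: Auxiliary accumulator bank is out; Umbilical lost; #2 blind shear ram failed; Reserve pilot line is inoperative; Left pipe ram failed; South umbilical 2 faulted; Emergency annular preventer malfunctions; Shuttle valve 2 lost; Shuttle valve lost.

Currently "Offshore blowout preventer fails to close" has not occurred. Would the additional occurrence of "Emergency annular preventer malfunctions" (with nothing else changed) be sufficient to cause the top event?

No

Counterfactual: set "Emergency annular preventer malfunctions" to occurred.
Backup path lost [OR]: Shuttle valve lost=not, Reserve pilot line is inoperative=not → no input occurs → does not occur.
Hydraulic supply unavailable [OR]: Solenoid is out=occurs, Primary hydraulic pump is inoperative=occurs → at least one input occurs → occurs.
Shear sequence down [AND]: Hydraulic supply unavailable=occurs, Auxiliary accumulator bank is out=not, Emergency annular preventer malfunctions=occurs → not all inputs occur → does not occur.
Control pod lost [OR]: Umbilical lost=not, Shear sequence down=not, #2 blind shear ram failed=not, Left pipe ram failed=not → no input occurs → does not occur.
Ram stack down [AND]: Secondary control pod failed=occurs, Shuttle valve 2 lost=not → not all inputs occur → does not occur.
Annular stack down [AND]: A pilot line 2 fails=occurs, South umbilical 2 faulted=not, #2 solenoid 2 lost=occurs → not all inputs occur → does not occur.
Backup path 2 lost [OR]: Ram stack down=not, Annular stack down=not → no input occurs → does not occur.
Offshore blowout preventer fails to close [OR]: Backup path lost=not, Control pod lost=not, Backup path 2 lost=not → no input occurs → does not occur.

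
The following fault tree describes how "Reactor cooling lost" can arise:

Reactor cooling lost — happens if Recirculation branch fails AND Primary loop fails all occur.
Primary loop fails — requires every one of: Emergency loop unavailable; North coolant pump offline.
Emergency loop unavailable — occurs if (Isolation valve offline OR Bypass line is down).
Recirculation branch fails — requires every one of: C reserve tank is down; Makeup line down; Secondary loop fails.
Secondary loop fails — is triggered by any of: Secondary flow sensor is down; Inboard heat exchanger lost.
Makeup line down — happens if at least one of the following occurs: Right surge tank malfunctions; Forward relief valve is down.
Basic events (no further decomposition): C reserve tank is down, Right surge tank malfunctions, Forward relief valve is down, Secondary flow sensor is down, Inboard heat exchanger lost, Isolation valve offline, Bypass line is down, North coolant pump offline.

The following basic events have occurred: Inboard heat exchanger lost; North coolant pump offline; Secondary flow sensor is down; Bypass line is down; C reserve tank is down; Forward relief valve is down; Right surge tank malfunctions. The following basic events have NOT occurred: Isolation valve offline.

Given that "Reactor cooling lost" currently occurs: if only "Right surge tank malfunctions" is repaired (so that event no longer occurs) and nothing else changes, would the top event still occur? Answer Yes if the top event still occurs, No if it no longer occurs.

Counterfactual: set "Right surge tank malfunctions" to not occurred.
Makeup line down [OR]: Right surge tank malfunctions=not, Forward relief valve is down=occurs → at least one input occurs → occurs.
Secondary loop fails [OR]: Secondary flow sensor is down=occurs, Inboard heat exchanger lost=occurs → at least one input occurs → occurs.
Recirculation branch fails [AND]: C reserve tank is down=occurs, Makeup line down=occurs, Secondary loop fails=occurs → all inputs occur → occurs.
Emergency loop unavailable [OR]: Isolation valve offline=not, Bypass line is down=occurs → at least one input occurs → occurs.
Primary loop fails [AND]: Emergency loop unavailable=occurs, North coolant pump offline=occurs → all inputs occur → occurs.
Reactor cooling lost [AND]: Recirculation branch fails=occurs, Primary loop fails=occurs → all inputs occur → occurs.

Yes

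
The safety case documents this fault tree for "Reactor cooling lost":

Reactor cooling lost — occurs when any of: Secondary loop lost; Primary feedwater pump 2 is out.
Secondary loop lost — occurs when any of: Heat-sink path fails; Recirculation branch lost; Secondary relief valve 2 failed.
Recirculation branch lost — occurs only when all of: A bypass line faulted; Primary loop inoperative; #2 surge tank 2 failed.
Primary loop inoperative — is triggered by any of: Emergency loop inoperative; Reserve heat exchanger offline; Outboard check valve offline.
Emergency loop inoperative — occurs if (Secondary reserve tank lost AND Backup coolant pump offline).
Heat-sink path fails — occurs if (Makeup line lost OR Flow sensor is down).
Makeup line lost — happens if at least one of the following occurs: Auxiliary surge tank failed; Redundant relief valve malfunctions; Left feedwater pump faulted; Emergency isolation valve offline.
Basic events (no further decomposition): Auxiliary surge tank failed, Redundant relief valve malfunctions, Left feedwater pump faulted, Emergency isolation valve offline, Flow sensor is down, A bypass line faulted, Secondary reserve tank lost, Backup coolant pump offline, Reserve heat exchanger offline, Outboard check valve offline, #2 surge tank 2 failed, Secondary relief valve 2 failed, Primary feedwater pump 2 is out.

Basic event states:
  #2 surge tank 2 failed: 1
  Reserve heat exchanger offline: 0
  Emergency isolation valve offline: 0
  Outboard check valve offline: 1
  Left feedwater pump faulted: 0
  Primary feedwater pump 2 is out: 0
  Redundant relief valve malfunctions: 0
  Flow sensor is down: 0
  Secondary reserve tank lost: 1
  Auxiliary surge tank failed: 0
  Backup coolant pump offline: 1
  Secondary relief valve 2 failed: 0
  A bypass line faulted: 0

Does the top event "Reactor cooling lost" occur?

Makeup line lost [OR]: Auxiliary surge tank failed=not, Redundant relief valve malfunctions=not, Left feedwater pump faulted=not, Emergency isolation valve offline=not → no input occurs → does not occur.
Heat-sink path fails [OR]: Makeup line lost=not, Flow sensor is down=not → no input occurs → does not occur.
Emergency loop inoperative [AND]: Secondary reserve tank lost=occurs, Backup coolant pump offline=occurs → all inputs occur → occurs.
Primary loop inoperative [OR]: Emergency loop inoperative=occurs, Reserve heat exchanger offline=not, Outboard check valve offline=occurs → at least one input occurs → occurs.
Recirculation branch lost [AND]: A bypass line faulted=not, Primary loop inoperative=occurs, #2 surge tank 2 failed=occurs → not all inputs occur → does not occur.
Secondary loop lost [OR]: Heat-sink path fails=not, Recirculation branch lost=not, Secondary relief valve 2 failed=not → no input occurs → does not occur.
Reactor cooling lost [OR]: Secondary loop lost=not, Primary feedwater pump 2 is out=not → no input occurs → does not occur.

No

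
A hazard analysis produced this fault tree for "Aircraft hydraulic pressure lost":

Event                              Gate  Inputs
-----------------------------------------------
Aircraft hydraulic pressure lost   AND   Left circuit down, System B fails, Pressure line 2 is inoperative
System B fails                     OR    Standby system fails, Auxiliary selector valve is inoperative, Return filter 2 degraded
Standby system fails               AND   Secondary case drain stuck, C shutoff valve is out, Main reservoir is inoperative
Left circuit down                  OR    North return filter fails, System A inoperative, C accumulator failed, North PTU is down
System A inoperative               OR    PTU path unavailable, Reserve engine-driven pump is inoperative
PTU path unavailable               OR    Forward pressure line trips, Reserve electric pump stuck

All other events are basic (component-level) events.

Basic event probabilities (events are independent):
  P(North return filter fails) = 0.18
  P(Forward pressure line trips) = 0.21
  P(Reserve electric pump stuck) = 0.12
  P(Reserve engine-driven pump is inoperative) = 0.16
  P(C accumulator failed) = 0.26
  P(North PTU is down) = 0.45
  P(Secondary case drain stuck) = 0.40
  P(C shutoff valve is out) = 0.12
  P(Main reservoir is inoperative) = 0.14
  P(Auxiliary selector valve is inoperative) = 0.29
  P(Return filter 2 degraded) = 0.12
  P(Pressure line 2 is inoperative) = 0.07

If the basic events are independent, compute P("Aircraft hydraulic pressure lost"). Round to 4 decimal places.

0.0214

P(PTU path unavailable) [OR] = 1 − (1−0.21) × (1−0.12) = 0.304800
P(System A inoperative) [OR] = 1 − (1−0.304800) × (1−0.16) = 0.416032
P(Left circuit down) [OR] = 1 − (1−0.18) × (1−0.416032) × (1−0.26) × (1−0.45) = 0.805107
P(Standby system fails) [AND] = 0.40 × 0.12 × 0.14 = 0.006720
P(System B fails) [OR] = 1 − (1−0.006720) × (1−0.29) × (1−0.12) = 0.379399
P(Aircraft hydraulic pressure lost) [AND] = 0.805107 × 0.379399 × 0.07 = 0.021382
Rounded to 4 decimal places: P(Aircraft hydraulic pressure lost) ≈ 0.0214.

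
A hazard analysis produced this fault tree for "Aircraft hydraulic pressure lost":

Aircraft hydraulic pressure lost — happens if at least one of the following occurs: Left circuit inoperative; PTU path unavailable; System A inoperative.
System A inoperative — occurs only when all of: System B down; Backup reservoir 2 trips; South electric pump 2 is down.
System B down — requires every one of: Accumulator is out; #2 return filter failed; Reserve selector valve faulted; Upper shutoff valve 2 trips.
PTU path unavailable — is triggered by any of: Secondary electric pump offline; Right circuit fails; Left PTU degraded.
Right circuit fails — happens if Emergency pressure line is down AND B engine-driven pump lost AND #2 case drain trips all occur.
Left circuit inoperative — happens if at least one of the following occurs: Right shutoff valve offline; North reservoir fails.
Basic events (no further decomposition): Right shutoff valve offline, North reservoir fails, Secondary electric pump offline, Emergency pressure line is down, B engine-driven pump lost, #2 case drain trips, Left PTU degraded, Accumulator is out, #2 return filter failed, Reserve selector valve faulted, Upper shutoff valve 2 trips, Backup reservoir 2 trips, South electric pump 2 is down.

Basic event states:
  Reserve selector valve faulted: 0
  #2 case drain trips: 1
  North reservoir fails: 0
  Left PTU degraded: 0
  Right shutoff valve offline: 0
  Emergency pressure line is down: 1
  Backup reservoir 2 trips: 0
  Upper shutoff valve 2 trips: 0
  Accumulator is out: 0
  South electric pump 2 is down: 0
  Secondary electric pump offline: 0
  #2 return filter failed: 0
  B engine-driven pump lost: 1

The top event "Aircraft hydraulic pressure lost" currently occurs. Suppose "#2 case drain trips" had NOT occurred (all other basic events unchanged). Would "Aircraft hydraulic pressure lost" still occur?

Counterfactual: set "#2 case drain trips" to not occurred.
Left circuit inoperative [OR]: Right shutoff valve offline=not, North reservoir fails=not → no input occurs → does not occur.
Right circuit fails [AND]: Emergency pressure line is down=occurs, B engine-driven pump lost=occurs, #2 case drain trips=not → not all inputs occur → does not occur.
PTU path unavailable [OR]: Secondary electric pump offline=not, Right circuit fails=not, Left PTU degraded=not → no input occurs → does not occur.
System B down [AND]: Accumulator is out=not, #2 return filter failed=not, Reserve selector valve faulted=not, Upper shutoff valve 2 trips=not → not all inputs occur → does not occur.
System A inoperative [AND]: System B down=not, Backup reservoir 2 trips=not, South electric pump 2 is down=not → not all inputs occur → does not occur.
Aircraft hydraulic pressure lost [OR]: Left circuit inoperative=not, PTU path unavailable=not, System A inoperative=not → no input occurs → does not occur.

No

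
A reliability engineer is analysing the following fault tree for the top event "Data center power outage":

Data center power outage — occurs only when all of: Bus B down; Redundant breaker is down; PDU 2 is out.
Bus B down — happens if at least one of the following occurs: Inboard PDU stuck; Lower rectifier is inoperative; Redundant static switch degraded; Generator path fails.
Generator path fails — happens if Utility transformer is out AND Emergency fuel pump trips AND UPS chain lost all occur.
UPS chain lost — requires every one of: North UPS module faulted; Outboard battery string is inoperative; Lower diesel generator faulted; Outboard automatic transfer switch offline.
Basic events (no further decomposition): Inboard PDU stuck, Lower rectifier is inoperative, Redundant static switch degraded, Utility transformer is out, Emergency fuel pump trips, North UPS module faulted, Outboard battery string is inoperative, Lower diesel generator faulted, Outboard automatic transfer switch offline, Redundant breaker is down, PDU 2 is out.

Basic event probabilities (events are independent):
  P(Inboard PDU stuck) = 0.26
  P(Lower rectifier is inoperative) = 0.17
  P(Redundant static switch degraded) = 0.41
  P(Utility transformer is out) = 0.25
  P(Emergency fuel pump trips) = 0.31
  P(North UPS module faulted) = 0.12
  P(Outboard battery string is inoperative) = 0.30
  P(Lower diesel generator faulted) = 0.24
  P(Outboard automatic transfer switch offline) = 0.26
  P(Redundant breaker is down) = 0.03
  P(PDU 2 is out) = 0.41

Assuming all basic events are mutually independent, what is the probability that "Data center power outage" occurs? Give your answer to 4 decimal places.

0.0078

P(UPS chain lost) [AND] = 0.12 × 0.30 × 0.24 × 0.26 = 0.002246
P(Generator path fails) [AND] = 0.25 × 0.31 × 0.002246 = 0.000174
P(Bus B down) [OR] = 1 − (1−0.26) × (1−0.17) × (1−0.41) × (1−0.000174) = 0.637685
P(Data center power outage) [AND] = 0.637685 × 0.03 × 0.41 = 0.007844
Rounded to 4 decimal places: P(Data center power outage) ≈ 0.0078.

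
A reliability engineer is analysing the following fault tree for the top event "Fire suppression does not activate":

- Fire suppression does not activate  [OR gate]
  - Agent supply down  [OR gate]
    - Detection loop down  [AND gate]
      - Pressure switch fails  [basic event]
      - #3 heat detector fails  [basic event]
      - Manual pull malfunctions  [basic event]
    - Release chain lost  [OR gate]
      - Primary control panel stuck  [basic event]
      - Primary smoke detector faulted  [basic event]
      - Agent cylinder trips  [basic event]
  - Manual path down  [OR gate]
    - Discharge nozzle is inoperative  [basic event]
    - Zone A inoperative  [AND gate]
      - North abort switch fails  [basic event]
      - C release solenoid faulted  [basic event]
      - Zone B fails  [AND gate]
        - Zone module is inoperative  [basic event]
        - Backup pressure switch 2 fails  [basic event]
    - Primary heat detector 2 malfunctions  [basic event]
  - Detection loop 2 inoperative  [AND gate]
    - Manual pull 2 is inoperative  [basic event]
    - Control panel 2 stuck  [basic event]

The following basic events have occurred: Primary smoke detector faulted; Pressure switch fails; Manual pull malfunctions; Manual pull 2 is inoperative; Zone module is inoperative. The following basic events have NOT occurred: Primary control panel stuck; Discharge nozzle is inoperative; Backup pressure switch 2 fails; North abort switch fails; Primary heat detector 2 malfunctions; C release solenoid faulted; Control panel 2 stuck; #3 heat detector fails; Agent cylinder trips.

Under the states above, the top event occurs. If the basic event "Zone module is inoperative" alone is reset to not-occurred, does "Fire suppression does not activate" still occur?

Counterfactual: set "Zone module is inoperative" to not occurred.
Detection loop down [AND]: Pressure switch fails=occurs, #3 heat detector fails=not, Manual pull malfunctions=occurs → not all inputs occur → does not occur.
Release chain lost [OR]: Primary control panel stuck=not, Primary smoke detector faulted=occurs, Agent cylinder trips=not → at least one input occurs → occurs.
Agent supply down [OR]: Detection loop down=not, Release chain lost=occurs → at least one input occurs → occurs.
Zone B fails [AND]: Zone module is inoperative=not, Backup pressure switch 2 fails=not → not all inputs occur → does not occur.
Zone A inoperative [AND]: North abort switch fails=not, C release solenoid faulted=not, Zone B fails=not → not all inputs occur → does not occur.
Manual path down [OR]: Discharge nozzle is inoperative=not, Zone A inoperative=not, Primary heat detector 2 malfunctions=not → no input occurs → does not occur.
Detection loop 2 inoperative [AND]: Manual pull 2 is inoperative=occurs, Control panel 2 stuck=not → not all inputs occur → does not occur.
Fire suppression does not activate [OR]: Agent supply down=occurs, Manual path down=not, Detection loop 2 inoperative=not → at least one input occurs → occurs.

Yes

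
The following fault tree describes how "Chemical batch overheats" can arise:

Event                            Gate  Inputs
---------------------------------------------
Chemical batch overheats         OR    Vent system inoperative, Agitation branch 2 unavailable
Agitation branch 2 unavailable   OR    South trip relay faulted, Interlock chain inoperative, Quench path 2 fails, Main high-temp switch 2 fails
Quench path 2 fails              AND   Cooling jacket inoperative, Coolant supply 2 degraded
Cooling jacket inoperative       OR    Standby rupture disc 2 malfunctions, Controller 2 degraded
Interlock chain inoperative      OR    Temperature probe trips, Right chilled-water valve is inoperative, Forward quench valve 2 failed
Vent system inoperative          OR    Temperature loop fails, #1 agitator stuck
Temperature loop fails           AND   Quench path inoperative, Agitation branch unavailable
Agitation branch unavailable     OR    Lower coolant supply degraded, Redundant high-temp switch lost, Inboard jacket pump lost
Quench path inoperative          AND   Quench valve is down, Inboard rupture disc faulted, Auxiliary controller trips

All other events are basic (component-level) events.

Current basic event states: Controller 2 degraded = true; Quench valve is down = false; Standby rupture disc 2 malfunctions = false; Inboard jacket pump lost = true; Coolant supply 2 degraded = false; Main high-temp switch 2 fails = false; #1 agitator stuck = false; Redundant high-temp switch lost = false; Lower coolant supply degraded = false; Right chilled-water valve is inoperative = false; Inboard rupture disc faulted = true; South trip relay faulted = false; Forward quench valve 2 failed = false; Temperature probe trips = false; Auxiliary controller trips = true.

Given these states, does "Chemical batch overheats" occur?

Quench path inoperative [AND]: Quench valve is down=not, Inboard rupture disc faulted=occurs, Auxiliary controller trips=occurs → not all inputs occur → does not occur.
Agitation branch unavailable [OR]: Lower coolant supply degraded=not, Redundant high-temp switch lost=not, Inboard jacket pump lost=occurs → at least one input occurs → occurs.
Temperature loop fails [AND]: Quench path inoperative=not, Agitation branch unavailable=occurs → not all inputs occur → does not occur.
Vent system inoperative [OR]: Temperature loop fails=not, #1 agitator stuck=not → no input occurs → does not occur.
Interlock chain inoperative [OR]: Temperature probe trips=not, Right chilled-water valve is inoperative=not, Forward quench valve 2 failed=not → no input occurs → does not occur.
Cooling jacket inoperative [OR]: Standby rupture disc 2 malfunctions=not, Controller 2 degraded=occurs → at least one input occurs → occurs.
Quench path 2 fails [AND]: Cooling jacket inoperative=occurs, Coolant supply 2 degraded=not → not all inputs occur → does not occur.
Agitation branch 2 unavailable [OR]: South trip relay faulted=not, Interlock chain inoperative=not, Quench path 2 fails=not, Main high-temp switch 2 fails=not → no input occurs → does not occur.
Chemical batch overheats [OR]: Vent system inoperative=not, Agitation branch 2 unavailable=not → no input occurs → does not occur.

No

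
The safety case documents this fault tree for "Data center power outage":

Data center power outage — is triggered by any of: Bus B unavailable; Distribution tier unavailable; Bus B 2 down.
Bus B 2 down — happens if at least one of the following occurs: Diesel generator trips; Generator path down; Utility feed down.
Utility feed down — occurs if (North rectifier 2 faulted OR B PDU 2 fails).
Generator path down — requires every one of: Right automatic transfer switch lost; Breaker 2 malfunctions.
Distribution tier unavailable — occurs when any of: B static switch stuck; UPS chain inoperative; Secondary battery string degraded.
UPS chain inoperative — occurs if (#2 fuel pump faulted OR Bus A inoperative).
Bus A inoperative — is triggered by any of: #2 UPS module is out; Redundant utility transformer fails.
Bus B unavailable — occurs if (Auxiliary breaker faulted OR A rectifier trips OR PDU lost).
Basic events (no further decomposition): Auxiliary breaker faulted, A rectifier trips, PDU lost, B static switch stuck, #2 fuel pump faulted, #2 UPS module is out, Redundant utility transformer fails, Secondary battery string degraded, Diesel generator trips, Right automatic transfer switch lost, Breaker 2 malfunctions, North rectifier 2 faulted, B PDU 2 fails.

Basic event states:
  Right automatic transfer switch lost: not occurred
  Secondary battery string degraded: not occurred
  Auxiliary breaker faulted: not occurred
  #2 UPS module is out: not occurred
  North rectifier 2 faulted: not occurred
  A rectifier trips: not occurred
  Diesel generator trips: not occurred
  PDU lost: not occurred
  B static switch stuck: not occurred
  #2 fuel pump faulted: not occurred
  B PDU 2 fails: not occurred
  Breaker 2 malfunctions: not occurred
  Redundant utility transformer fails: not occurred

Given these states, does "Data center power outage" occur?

Bus B unavailable [OR]: Auxiliary breaker faulted=not, A rectifier trips=not, PDU lost=not → no input occurs → does not occur.
Bus A inoperative [OR]: #2 UPS module is out=not, Redundant utility transformer fails=not → no input occurs → does not occur.
UPS chain inoperative [OR]: #2 fuel pump faulted=not, Bus A inoperative=not → no input occurs → does not occur.
Distribution tier unavailable [OR]: B static switch stuck=not, UPS chain inoperative=not, Secondary battery string degraded=not → no input occurs → does not occur.
Generator path down [AND]: Right automatic transfer switch lost=not, Breaker 2 malfunctions=not → not all inputs occur → does not occur.
Utility feed down [OR]: North rectifier 2 faulted=not, B PDU 2 fails=not → no input occurs → does not occur.
Bus B 2 down [OR]: Diesel generator trips=not, Generator path down=not, Utility feed down=not → no input occurs → does not occur.
Data center power outage [OR]: Bus B unavailable=not, Distribution tier unavailable=not, Bus B 2 down=not → no input occurs → does not occur.

No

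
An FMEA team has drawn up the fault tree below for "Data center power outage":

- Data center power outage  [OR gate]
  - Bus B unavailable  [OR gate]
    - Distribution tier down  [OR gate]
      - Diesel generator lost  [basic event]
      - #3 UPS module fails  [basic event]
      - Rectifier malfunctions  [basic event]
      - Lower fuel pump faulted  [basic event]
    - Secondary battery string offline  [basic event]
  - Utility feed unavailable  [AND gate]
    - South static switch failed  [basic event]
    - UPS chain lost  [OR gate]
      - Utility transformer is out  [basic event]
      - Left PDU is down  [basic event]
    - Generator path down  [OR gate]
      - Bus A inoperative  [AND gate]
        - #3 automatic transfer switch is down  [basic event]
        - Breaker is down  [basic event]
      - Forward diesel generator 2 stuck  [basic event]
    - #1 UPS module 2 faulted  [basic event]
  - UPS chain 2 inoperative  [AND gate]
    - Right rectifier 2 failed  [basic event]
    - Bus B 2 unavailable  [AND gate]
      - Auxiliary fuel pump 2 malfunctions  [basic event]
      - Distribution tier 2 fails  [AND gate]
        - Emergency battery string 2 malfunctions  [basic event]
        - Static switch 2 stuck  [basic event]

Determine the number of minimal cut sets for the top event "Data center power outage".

Distribution tier down [OR]: union of children's cut sets → 4 cut set(s).
Bus B unavailable [OR]: union of children's cut sets → 5 cut set(s).
UPS chain lost [OR]: union of children's cut sets → 2 cut set(s).
Bus A inoperative [AND]: one cut set from each child combined → 1 × 1 = 1 cut set(s).
Generator path down [OR]: union of children's cut sets → 2 cut set(s).
Utility feed unavailable [AND]: one cut set from each child combined → 1 × 2 × 2 × 1 = 4 cut set(s).
Distribution tier 2 fails [AND]: one cut set from each child combined → 1 × 1 = 1 cut set(s).
Bus B 2 unavailable [AND]: one cut set from each child combined → 1 × 1 = 1 cut set(s).
UPS chain 2 inoperative [AND]: one cut set from each child combined → 1 × 1 = 1 cut set(s).
Data center power outage [OR]: union of children's cut sets → 10 cut set(s).
Minimal cut sets: {Diesel generator lost}; {#3 UPS module fails}; {Rectifier malfunctions}; {Lower fuel pump faulted}; {Secondary battery string offline}; {#1 UPS module 2 faulted, #3 automatic transfer switch is down, Breaker is down, South static switch failed, Utility transformer is out}; {#1 UPS module 2 faulted, Forward diesel generator 2 stuck, South static switch failed, Utility transformer is out}; {#1 UPS module 2 faulted, #3 automatic transfer switch is down, Breaker is down, Left PDU is down, South static switch failed}; {#1 UPS module 2 faulted, Forward diesel generator 2 stuck, Left PDU is down, South static switch failed}; {Auxiliary fuel pump 2 malfunctions, Emergency battery string 2 malfunctions, Right rectifier 2 failed, Static switch 2 stuck}.

10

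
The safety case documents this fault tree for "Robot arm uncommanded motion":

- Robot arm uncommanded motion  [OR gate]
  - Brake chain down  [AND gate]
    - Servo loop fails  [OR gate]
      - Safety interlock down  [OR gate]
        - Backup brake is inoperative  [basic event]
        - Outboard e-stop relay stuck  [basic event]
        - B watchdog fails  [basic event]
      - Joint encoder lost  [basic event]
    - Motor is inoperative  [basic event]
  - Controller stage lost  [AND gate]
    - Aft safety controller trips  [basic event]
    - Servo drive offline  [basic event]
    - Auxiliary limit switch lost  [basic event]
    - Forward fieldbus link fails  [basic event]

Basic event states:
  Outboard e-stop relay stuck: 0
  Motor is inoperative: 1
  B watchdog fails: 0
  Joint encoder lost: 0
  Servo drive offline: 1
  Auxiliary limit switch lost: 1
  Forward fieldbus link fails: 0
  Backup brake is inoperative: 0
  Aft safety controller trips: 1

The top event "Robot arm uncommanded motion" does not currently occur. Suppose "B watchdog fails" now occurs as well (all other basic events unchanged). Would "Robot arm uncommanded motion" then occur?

Counterfactual: set "B watchdog fails" to occurred.
Safety interlock down [OR]: Backup brake is inoperative=not, Outboard e-stop relay stuck=not, B watchdog fails=occurs → at least one input occurs → occurs.
Servo loop fails [OR]: Safety interlock down=occurs, Joint encoder lost=not → at least one input occurs → occurs.
Brake chain down [AND]: Servo loop fails=occurs, Motor is inoperative=occurs → all inputs occur → occurs.
Controller stage lost [AND]: Aft safety controller trips=occurs, Servo drive offline=occurs, Auxiliary limit switch lost=occurs, Forward fieldbus link fails=not → not all inputs occur → does not occur.
Robot arm uncommanded motion [OR]: Brake chain down=occurs, Controller stage lost=not → at least one input occurs → occurs.

Yes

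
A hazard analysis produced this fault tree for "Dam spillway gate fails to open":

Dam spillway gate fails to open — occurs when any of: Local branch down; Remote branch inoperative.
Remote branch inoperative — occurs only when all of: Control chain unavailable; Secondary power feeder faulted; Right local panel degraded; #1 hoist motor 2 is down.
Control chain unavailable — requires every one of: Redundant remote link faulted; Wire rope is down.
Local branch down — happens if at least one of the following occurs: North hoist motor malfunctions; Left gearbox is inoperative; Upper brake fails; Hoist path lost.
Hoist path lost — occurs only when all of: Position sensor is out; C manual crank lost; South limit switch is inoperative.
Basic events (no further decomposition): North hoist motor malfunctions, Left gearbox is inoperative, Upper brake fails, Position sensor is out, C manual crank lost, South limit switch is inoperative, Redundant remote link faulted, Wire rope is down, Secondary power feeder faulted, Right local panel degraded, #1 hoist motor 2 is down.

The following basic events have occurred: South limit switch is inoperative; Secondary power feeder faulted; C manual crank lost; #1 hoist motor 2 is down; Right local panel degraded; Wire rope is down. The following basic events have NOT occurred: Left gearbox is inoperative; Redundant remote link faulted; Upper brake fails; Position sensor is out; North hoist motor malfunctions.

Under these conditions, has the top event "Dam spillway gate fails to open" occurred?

Hoist path lost [AND]: Position sensor is out=not, C manual crank lost=occurs, South limit switch is inoperative=occurs → not all inputs occur → does not occur.
Local branch down [OR]: North hoist motor malfunctions=not, Left gearbox is inoperative=not, Upper brake fails=not, Hoist path lost=not → no input occurs → does not occur.
Control chain unavailable [AND]: Redundant remote link faulted=not, Wire rope is down=occurs → not all inputs occur → does not occur.
Remote branch inoperative [AND]: Control chain unavailable=not, Secondary power feeder faulted=occurs, Right local panel degraded=occurs, #1 hoist motor 2 is down=occurs → not all inputs occur → does not occur.
Dam spillway gate fails to open [OR]: Local branch down=not, Remote branch inoperative=not → no input occurs → does not occur.

No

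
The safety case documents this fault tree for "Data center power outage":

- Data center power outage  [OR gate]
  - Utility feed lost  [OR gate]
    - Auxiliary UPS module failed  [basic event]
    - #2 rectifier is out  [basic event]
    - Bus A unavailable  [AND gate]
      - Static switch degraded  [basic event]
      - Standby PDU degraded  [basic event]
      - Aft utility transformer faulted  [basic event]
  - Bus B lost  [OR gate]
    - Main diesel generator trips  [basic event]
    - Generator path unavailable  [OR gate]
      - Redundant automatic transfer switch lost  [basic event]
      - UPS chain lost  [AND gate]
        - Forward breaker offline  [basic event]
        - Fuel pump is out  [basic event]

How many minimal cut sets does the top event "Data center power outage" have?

Bus A unavailable [AND]: one cut set from each child combined → 1 × 1 × 1 = 1 cut set(s).
Utility feed lost [OR]: union of children's cut sets → 3 cut set(s).
UPS chain lost [AND]: one cut set from each child combined → 1 × 1 = 1 cut set(s).
Generator path unavailable [OR]: union of children's cut sets → 2 cut set(s).
Bus B lost [OR]: union of children's cut sets → 3 cut set(s).
Data center power outage [OR]: union of children's cut sets → 6 cut set(s).
Minimal cut sets: {Auxiliary UPS module failed}; {#2 rectifier is out}; {Aft utility transformer faulted, Standby PDU degraded, Static switch degraded}; {Main diesel generator trips}; {Redundant automatic transfer switch lost}; {Forward breaker offline, Fuel pump is out}.

6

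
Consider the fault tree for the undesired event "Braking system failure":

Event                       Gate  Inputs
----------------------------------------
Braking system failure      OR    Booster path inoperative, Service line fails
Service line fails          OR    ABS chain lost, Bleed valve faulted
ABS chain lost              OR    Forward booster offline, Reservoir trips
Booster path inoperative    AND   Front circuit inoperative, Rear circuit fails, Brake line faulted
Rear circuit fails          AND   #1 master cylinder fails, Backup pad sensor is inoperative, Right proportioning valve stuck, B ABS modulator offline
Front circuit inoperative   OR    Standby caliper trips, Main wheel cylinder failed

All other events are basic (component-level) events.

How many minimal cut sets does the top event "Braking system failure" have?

5

Front circuit inoperative [OR]: union of children's cut sets → 2 cut set(s).
Rear circuit fails [AND]: one cut set from each child combined → 1 × 1 × 1 × 1 = 1 cut set(s).
Booster path inoperative [AND]: one cut set from each child combined → 2 × 1 × 1 = 2 cut set(s).
ABS chain lost [OR]: union of children's cut sets → 2 cut set(s).
Service line fails [OR]: union of children's cut sets → 3 cut set(s).
Braking system failure [OR]: union of children's cut sets → 5 cut set(s).
Minimal cut sets: {#1 master cylinder fails, B ABS modulator offline, Backup pad sensor is inoperative, Brake line faulted, Right proportioning valve stuck, Standby caliper trips}; {#1 master cylinder fails, B ABS modulator offline, Backup pad sensor is inoperative, Brake line faulted, Main wheel cylinder failed, Right proportioning valve stuck}; {Forward booster offline}; {Reservoir trips}; {Bleed valve faulted}.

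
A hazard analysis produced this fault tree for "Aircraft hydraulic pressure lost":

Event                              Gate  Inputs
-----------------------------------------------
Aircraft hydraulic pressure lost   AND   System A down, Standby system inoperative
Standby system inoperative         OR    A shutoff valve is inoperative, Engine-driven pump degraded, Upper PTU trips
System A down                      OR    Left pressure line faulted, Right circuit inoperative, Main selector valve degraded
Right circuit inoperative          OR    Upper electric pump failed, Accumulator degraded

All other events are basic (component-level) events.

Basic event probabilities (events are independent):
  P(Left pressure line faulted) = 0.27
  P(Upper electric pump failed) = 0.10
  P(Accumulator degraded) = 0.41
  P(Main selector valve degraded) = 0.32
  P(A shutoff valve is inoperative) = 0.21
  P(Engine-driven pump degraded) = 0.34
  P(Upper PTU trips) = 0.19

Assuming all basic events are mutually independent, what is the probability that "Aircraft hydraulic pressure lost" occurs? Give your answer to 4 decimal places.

P(Right circuit inoperative) [OR] = 1 − (1−0.10) × (1−0.41) = 0.469000
P(System A down) [OR] = 1 − (1−0.27) × (1−0.469000) × (1−0.32) = 0.736412
P(Standby system inoperative) [OR] = 1 − (1−0.21) × (1−0.34) × (1−0.19) = 0.577666
P(Aircraft hydraulic pressure lost) [AND] = 0.736412 × 0.577666 = 0.425400
Rounded to 4 decimal places: P(Aircraft hydraulic pressure lost) ≈ 0.4254.

0.4254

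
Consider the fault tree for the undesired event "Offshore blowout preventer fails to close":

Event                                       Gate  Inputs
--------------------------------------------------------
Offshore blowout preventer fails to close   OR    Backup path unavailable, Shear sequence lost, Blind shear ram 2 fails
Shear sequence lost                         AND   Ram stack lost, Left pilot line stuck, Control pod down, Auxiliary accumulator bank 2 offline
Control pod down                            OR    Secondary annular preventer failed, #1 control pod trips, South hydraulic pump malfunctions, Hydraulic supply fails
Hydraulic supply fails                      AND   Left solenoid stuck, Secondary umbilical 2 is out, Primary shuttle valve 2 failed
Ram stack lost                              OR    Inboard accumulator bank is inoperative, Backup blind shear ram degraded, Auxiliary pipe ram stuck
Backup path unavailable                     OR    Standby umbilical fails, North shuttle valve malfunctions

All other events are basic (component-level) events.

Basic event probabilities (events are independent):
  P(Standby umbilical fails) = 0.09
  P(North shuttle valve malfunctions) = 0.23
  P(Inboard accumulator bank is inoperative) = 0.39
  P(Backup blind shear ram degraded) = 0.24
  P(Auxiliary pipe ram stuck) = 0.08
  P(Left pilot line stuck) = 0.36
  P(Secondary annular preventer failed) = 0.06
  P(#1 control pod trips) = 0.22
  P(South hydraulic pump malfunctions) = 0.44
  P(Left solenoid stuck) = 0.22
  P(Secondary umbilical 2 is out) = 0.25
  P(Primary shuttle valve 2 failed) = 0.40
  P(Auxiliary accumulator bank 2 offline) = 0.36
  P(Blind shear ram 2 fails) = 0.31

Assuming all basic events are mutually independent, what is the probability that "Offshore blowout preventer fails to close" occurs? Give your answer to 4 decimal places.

P(Backup path unavailable) [OR] = 1 − (1−0.09) × (1−0.23) = 0.299300
P(Ram stack lost) [OR] = 1 − (1−0.39) × (1−0.24) × (1−0.08) = 0.573488
P(Hydraulic supply fails) [AND] = 0.22 × 0.25 × 0.40 = 0.022000
P(Control pod down) [OR] = 1 − (1−0.06) × (1−0.22) × (1−0.44) × (1−0.022000) = 0.598441
P(Shear sequence lost) [AND] = 0.573488 × 0.36 × 0.598441 × 0.36 = 0.044479
P(Offshore blowout preventer fails to close) [OR] = 1 − (1−0.299300) × (1−0.044479) × (1−0.31) = 0.538022
Rounded to 4 decimal places: P(Offshore blowout preventer fails to close) ≈ 0.5380.

0.5380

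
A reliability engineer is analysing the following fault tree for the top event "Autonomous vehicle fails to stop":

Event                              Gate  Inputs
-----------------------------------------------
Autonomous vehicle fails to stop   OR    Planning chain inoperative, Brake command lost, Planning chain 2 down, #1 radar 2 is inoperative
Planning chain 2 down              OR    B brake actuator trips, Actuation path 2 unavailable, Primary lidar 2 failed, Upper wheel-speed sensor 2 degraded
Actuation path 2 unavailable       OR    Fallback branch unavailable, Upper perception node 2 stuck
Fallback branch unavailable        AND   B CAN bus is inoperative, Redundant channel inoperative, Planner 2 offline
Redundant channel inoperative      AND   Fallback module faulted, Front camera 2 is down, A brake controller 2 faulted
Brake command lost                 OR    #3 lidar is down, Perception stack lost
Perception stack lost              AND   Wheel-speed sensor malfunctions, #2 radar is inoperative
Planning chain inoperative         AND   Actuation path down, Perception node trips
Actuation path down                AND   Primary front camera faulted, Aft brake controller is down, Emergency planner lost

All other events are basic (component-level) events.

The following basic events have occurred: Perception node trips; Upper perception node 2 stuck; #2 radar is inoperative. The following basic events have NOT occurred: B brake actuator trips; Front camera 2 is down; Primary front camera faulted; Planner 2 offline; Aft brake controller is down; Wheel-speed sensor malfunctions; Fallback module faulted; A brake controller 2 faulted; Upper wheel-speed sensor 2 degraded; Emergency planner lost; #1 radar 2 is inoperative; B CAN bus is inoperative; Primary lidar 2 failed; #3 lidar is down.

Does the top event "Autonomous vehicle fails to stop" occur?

Actuation path down [AND]: Primary front camera faulted=not, Aft brake controller is down=not, Emergency planner lost=not → not all inputs occur → does not occur.
Planning chain inoperative [AND]: Actuation path down=not, Perception node trips=occurs → not all inputs occur → does not occur.
Perception stack lost [AND]: Wheel-speed sensor malfunctions=not, #2 radar is inoperative=occurs → not all inputs occur → does not occur.
Brake command lost [OR]: #3 lidar is down=not, Perception stack lost=not → no input occurs → does not occur.
Redundant channel inoperative [AND]: Fallback module faulted=not, Front camera 2 is down=not, A brake controller 2 faulted=not → not all inputs occur → does not occur.
Fallback branch unavailable [AND]: B CAN bus is inoperative=not, Redundant channel inoperative=not, Planner 2 offline=not → not all inputs occur → does not occur.
Actuation path 2 unavailable [OR]: Fallback branch unavailable=not, Upper perception node 2 stuck=occurs → at least one input occurs → occurs.
Planning chain 2 down [OR]: B brake actuator trips=not, Actuation path 2 unavailable=occurs, Primary lidar 2 failed=not, Upper wheel-speed sensor 2 degraded=not → at least one input occurs → occurs.
Autonomous vehicle fails to stop [OR]: Planning chain inoperative=not, Brake command lost=not, Planning chain 2 down=occurs, #1 radar 2 is inoperative=not → at least one input occurs → occurs.

Yes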